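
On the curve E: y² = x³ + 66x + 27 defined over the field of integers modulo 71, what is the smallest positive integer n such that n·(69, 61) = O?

2P: tangent at (69, 61): λ = (3·69² + 66)/(2·61) ≡ 7/51. 51⁻¹ ≡ 39 (mod 71), so λ ≡ 7·39 ≡ 60.
  x = λ² - 69 - 69 = 3600 - 138 ≡ 54; y = λ·(69 - 54) - 61 ≡ 58. → (54, 58)
3P: (54, 58) + (69, 61). λ = (61 - 58)/(69 - 54) ≡ 3/15 mod 71. 15⁻¹ ≡ 19 (mod 71), so λ ≡ 57.
  x = λ² - 54 - 69 = 3249 - 123 ≡ 2; y = λ·(54 - 2) - 58 ≡ 66. → (2, 66)
4P: (2, 66) + (69, 61). λ = (61 - 66)/(69 - 2) ≡ 66/67 mod 71. 67⁻¹ ≡ 53 (mod 71) since 67·53 = 3551 ≡ 1, so λ ≡ 19.
  x = λ² - 2 - 69 = 361 - 71 ≡ 6; y = λ·(2 - 6) - 66 ≡ 0. → (6, 0)
5P: (6, 0) + (69, 61). λ = (61 - 0)/(69 - 6) ≡ 61/63 mod 71. 63⁻¹ ≡ 62 (mod 71) since 63·62 = 3906 ≡ 1, so λ ≡ 19.
  x = λ² - 6 - 69 = 361 - 75 ≡ 2; y = λ·(6 - 2) - 0 ≡ 5. → (2, 5)
6P: (2, 5) + (69, 61). λ = (61 - 5)/(69 - 2) ≡ 56/67 mod 71. 67⁻¹ ≡ 53 (mod 71), so λ ≡ 57.
  x = λ² - 2 - 69 = 3249 - 71 ≡ 54; y = λ·(2 - 54) - 5 ≡ 13. → (54, 13)
7P: (54, 13) + (69, 61). λ = (61 - 13)/(69 - 54) ≡ 48/15 mod 71. 15⁻¹ ≡ 19 (mod 71) since 15·19 = 285 ≡ 1, so λ ≡ 60.
  x = λ² - 54 - 69 = 3600 - 123 ≡ 69; y = λ·(54 - 69) - 13 ≡ 10. → (69, 10)
8P: (69, 10) + (69, 61): same x and y₁ ≡ -y₂, so the sum is O.
8P = O, so the order is 8.

8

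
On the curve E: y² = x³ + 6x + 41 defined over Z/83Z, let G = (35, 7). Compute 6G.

(20, 44)

Double-and-add on 6 = (110)₂. Start with G = (35, 7) for the leading 1-bit.
double: tangent at (35, 7): λ = (3·35² + 6)/(2·7) ≡ 29/14. 14⁻¹ ≡ 6 (mod 83) since 14·6 = 84 ≡ 1, so λ ≡ 29·6 ≡ 8.
  x = λ² - 35 - 35 = 64 - 70 ≡ 77; y = λ·(35 - 77) - 7 ≡ 72. → (77, 72)
add G: (77, 72) + (35, 7). λ = (7 - 72)/(35 - 77) ≡ 18/41 mod 83. 41⁻¹ ≡ 81 (mod 83) since 41·81 = 3321 ≡ 1, so λ ≡ 47.
  x = λ² - 77 - 35 = 2209 - 112 ≡ 22; y = λ·(77 - 22) - 72 ≡ 23. → (22, 23)
double: tangent at (22, 23): λ = (3·22² + 6)/(2·23) ≡ 47/46. 46⁻¹ ≡ 74 (mod 83), so λ ≡ 47·74 ≡ 75.
  x = λ² - 22 - 22 = 5625 - 44 ≡ 20; y = λ·(22 - 20) - 23 ≡ 44. → (20, 44)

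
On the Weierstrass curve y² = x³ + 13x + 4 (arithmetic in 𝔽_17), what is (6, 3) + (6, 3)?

tangent at (6, 3): λ = (3·6² + 13)/(2·3) ≡ 2/6. 6⁻¹ ≡ 3 (mod 17) since 6·3 = 18 ≡ 1, so λ ≡ 2·3 ≡ 6.
  x = λ² - 6 - 6 = 36 - 12 ≡ 7; y = λ·(6 - 7) - 3 ≡ 8. → (7, 8)

(7, 8)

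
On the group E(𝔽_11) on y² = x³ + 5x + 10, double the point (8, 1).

(9, 5)

tangent at (8, 1): λ = (3·8² + 5)/(2·1) ≡ 10/2. 2⁻¹ ≡ 6 (mod 11) since 2·6 = 12 ≡ 1, so λ ≡ 10·6 ≡ 5.
  x = λ² - 8 - 8 = 25 - 16 ≡ 9; y = λ·(8 - 9) - 1 ≡ 5. → (9, 5)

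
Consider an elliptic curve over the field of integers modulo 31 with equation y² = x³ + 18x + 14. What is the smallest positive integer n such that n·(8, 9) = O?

2P: tangent at (8, 9): λ = (3·8² + 18)/(2·9) ≡ 24/18. 18⁻¹ ≡ 19 (mod 31) since 18·19 = 342 ≡ 1, so λ ≡ 24·19 ≡ 22.
  x = λ² - 8 - 8 = 484 - 16 ≡ 3; y = λ·(8 - 3) - 9 ≡ 8. → (3, 8)
3P: (3, 8) + (8, 9). λ = (9 - 8)/(8 - 3) ≡ 1/5 mod 31. 5⁻¹ ≡ 25 (mod 31), so λ ≡ 25.
  x = λ² - 3 - 8 = 625 - 11 ≡ 25; y = λ·(3 - 25) - 8 ≡ 0. → (25, 0)
4P: (25, 0) + (8, 9). λ = (9 - 0)/(8 - 25) ≡ 9/14 mod 31. 14⁻¹ ≡ 20 (mod 31), so λ ≡ 25.
  x = λ² - 25 - 8 = 625 - 33 ≡ 3; y = λ·(25 - 3) - 0 ≡ 23. → (3, 23)
5P: (3, 23) + (8, 9). λ = (9 - 23)/(8 - 3) ≡ 17/5 mod 31. 5⁻¹ ≡ 25 (mod 31), so λ ≡ 22.
  x = λ² - 3 - 8 = 484 - 11 ≡ 8; y = λ·(3 - 8) - 23 ≡ 22. → (8, 22)
6P: (8, 22) + (8, 9): same x and y₁ ≡ -y₂, so the sum is O.
6P = O, so the order is 6.

6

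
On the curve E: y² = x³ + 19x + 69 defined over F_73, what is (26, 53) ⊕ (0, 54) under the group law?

(26, 53) + (0, 54). λ = (54 - 53)/(0 - 26) ≡ 1/47 mod 73. 47⁻¹ ≡ 14 (mod 73), so λ ≡ 14.
  x = λ² - 26 - 0 = 196 - 26 ≡ 24; y = λ·(26 - 24) - 53 ≡ 48. → (24, 48)

(24, 48)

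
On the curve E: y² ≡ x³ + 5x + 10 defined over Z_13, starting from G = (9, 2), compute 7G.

(9, 2)

Repeated addition: build up to 7G.
2G: tangent at (9, 2): λ = (3·9² + 5)/(2·2) ≡ 1/4. 4⁻¹ ≡ 10 (mod 13), so λ ≡ 1·10 ≡ 10.
  x = λ² - 9 - 9 = 100 - 18 ≡ 4; y = λ·(9 - 4) - 2 ≡ 9. → (4, 9)
3G: (4, 9) + (9, 2). λ = (2 - 9)/(9 - 4) ≡ 6/5 mod 13. 5⁻¹ ≡ 8 (mod 13) since 5·8 = 40 ≡ 1, so λ ≡ 9.
  x = λ² - 4 - 9 = 81 - 13 ≡ 3; y = λ·(4 - 3) - 9 ≡ 0. → (3, 0)
4G: (3, 0) + (9, 2). λ = (2 - 0)/(9 - 3) ≡ 2/6 mod 13. 6⁻¹ ≡ 11 (mod 13) since 6·11 = 66 ≡ 1, so λ ≡ 9.
  x = λ² - 3 - 9 = 81 - 12 ≡ 4; y = λ·(3 - 4) - 0 ≡ 4. → (4, 4)
5G: (4, 4) + (9, 2). λ = (2 - 4)/(9 - 4) ≡ 11/5 mod 13. 5⁻¹ ≡ 8 (mod 13), so λ ≡ 10.
  x = λ² - 4 - 9 = 100 - 13 ≡ 9; y = λ·(4 - 9) - 4 ≡ 11. → (9, 11)
6G: (9, 11) + (9, 2): same x and y₁ ≡ -y₂, so the sum is the point at infinity.
7G: the point at infinity + (9, 2) = (9, 2) (identity).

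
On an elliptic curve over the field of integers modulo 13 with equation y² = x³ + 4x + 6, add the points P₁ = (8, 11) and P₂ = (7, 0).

(2, 3)

(8, 11) + (7, 0). λ = (0 - 11)/(7 - 8) ≡ 2/12 mod 13. 12⁻¹ ≡ 12 (mod 13) since 12·12 = 144 ≡ 1, so λ ≡ 11.
  x = λ² - 8 - 7 = 121 - 15 ≡ 2; y = λ·(8 - 2) - 11 ≡ 3. → (2, 3)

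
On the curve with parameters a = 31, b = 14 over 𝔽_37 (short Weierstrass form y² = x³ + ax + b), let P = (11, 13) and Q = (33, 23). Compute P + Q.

(14, 26)

(11, 13) + (33, 23). λ = (23 - 13)/(33 - 11) ≡ 10/22 mod 37. 22⁻¹ ≡ 32 (mod 37), so λ ≡ 24.
  x = λ² - 11 - 33 = 576 - 44 ≡ 14; y = λ·(11 - 14) - 13 ≡ 26. → (14, 26)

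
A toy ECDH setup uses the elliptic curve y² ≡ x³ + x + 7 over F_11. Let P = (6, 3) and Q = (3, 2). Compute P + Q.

(6, 3) + (3, 2). λ = (2 - 3)/(3 - 6) ≡ 10/8 mod 11. 8⁻¹ ≡ 7 (mod 11) since 8·7 = 56 ≡ 1, so λ ≡ 4.
  x = λ² - 6 - 3 = 16 - 9 ≡ 7; y = λ·(6 - 7) - 3 ≡ 4. → (7, 4)

(7, 4)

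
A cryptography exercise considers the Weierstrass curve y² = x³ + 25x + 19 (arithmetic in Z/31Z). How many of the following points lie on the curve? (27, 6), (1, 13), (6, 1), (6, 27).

(27, 6): 6² ≡ 5, rhs ≡ 10 → off.
(1, 13): 13² ≡ 14, rhs ≡ 14 → on.
(6, 1): 1² ≡ 1, rhs ≡ 13 → off.
(6, 27): 27² ≡ 16, rhs ≡ 13 → off.

1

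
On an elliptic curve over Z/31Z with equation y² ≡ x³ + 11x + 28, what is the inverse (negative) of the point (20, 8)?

(20, 23)

-(20, 8) = (20, -8 mod 31) = (20, 23).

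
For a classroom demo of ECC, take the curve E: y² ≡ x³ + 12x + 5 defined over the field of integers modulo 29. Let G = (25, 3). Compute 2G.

tangent at (25, 3): λ = (3·25² + 12)/(2·3) ≡ 2/6. 6⁻¹ ≡ 5 (mod 29), so λ ≡ 2·5 ≡ 10.
  x = λ² - 25 - 25 = 100 - 50 ≡ 21; y = λ·(25 - 21) - 3 ≡ 8. → (21, 8)

(21, 8)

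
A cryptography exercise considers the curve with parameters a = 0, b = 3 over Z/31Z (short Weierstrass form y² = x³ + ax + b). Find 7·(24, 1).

Write Q = (24, 1).
Double-and-add on 7 = (111)₂. Start with Q = (24, 1) for the leading 1-bit.
double: tangent at (24, 1): λ = (3·24² + 0)/(2·1) ≡ 23/2. 2⁻¹ ≡ 16 (mod 31) since 2·16 = 32 ≡ 1, so λ ≡ 23·16 ≡ 27.
  x = λ² - 24 - 24 = 729 - 48 ≡ 30; y = λ·(24 - 30) - 1 ≡ 23. → (30, 23)
add Q: (30, 23) + (24, 1). λ = (1 - 23)/(24 - 30) ≡ 9/25 mod 31. 25⁻¹ ≡ 5 (mod 31), so λ ≡ 14.
  x = λ² - 30 - 24 = 196 - 54 ≡ 18; y = λ·(30 - 18) - 23 ≡ 21. → (18, 21)
double: tangent at (18, 21): λ = (3·18² + 0)/(2·21) ≡ 11/11. 11⁻¹ ≡ 17 (mod 31), so λ ≡ 11·17 ≡ 1.
  x = λ² - 18 - 18 = 1 - 36 ≡ 27; y = λ·(18 - 27) - 21 ≡ 1. → (27, 1)
add Q: (27, 1) + (24, 1). λ = (1 - 1)/(24 - 27) ≡ 0/28 mod 31. 28⁻¹ ≡ 10 (mod 31) since 28·10 = 280 ≡ 1, so λ ≡ 0.
  x = λ² - 27 - 24 = 0 - 51 ≡ 11; y = λ·(27 - 11) - 1 ≡ 30. → (11, 30)

(11, 30)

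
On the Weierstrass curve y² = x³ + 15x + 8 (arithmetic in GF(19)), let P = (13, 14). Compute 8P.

(13, 5)

Repeated addition: build up to 8P.
2P: tangent at (13, 14): λ = (3·13² + 15)/(2·14) ≡ 9/9. 9⁻¹ ≡ 17 (mod 19) since 9·17 = 153 ≡ 1, so λ ≡ 9·17 ≡ 1.
  x = λ² - 13 - 13 = 1 - 26 ≡ 13; y = λ·(13 - 13) - 14 ≡ 5. → (13, 5)
3P: (13, 5) + (13, 14): same x and y₁ ≡ -y₂, so the sum is O.
4P: O + (13, 14) = (13, 14) (identity).
5P: tangent at (13, 14): λ = (3·13² + 15)/(2·14) ≡ 9/9. 9⁻¹ ≡ 17 (mod 19) since 9·17 = 153 ≡ 1, so λ ≡ 9·17 ≡ 1.
  x = λ² - 13 - 13 = 1 - 26 ≡ 13; y = λ·(13 - 13) - 14 ≡ 5. → (13, 5)
6P: (13, 5) + (13, 14): same x and y₁ ≡ -y₂, so the sum is O.
7P: O + (13, 14) = (13, 14) (identity).
8P: tangent at (13, 14): λ = (3·13² + 15)/(2·14) ≡ 9/9. 9⁻¹ ≡ 17 (mod 19), so λ ≡ 9·17 ≡ 1.
  x = λ² - 13 - 13 = 1 - 26 ≡ 13; y = λ·(13 - 13) - 14 ≡ 5. → (13, 5)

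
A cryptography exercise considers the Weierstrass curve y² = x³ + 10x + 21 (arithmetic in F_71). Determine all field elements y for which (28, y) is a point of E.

32, 39

x³ + 10x + 21 = 22253 ≡ 30 (mod 71).
Square roots of 30 mod 71: 32 and 39 (since 32² = 1024 ≡ 30).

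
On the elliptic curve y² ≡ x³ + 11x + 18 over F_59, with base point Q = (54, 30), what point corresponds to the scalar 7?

Repeated addition: build up to 7Q.
2Q: tangent at (54, 30): λ = (3·54² + 11)/(2·30) ≡ 27/1. 1⁻¹ ≡ 1 (mod 59) since 1·1 = 1 ≡ 1, so λ ≡ 27·1 ≡ 27.
  x = λ² - 54 - 54 = 729 - 108 ≡ 31; y = λ·(54 - 31) - 30 ≡ 1. → (31, 1)
3Q: (31, 1) + (54, 30). λ = (30 - 1)/(54 - 31) ≡ 29/23 mod 59. 23⁻¹ ≡ 18 (mod 59) since 23·18 = 414 ≡ 1, so λ ≡ 50.
  x = λ² - 31 - 54 = 2500 - 85 ≡ 55; y = λ·(31 - 55) - 1 ≡ 38. → (55, 38)
4Q: (55, 38) + (54, 30). λ = (30 - 38)/(54 - 55) ≡ 51/58 mod 59. 58⁻¹ ≡ 58 (mod 59), so λ ≡ 8.
  x = λ² - 55 - 54 = 64 - 109 ≡ 14; y = λ·(55 - 14) - 38 ≡ 54. → (14, 54)
5Q: (14, 54) + (54, 30). λ = (30 - 54)/(54 - 14) ≡ 35/40 mod 59. 40⁻¹ ≡ 31 (mod 59) since 40·31 = 1240 ≡ 1, so λ ≡ 23.
  x = λ² - 14 - 54 = 529 - 68 ≡ 48; y = λ·(14 - 48) - 54 ≡ 49. → (48, 49)
6Q: (48, 49) + (54, 30). λ = (30 - 49)/(54 - 48) ≡ 40/6 mod 59. 6⁻¹ ≡ 10 (mod 59), so λ ≡ 46.
  x = λ² - 48 - 54 = 2116 - 102 ≡ 8; y = λ·(48 - 8) - 49 ≡ 21. → (8, 21)
7Q: (8, 21) + (54, 30). λ = (30 - 21)/(54 - 8) ≡ 9/46 mod 59. 46⁻¹ ≡ 9 (mod 59), so λ ≡ 22.
  x = λ² - 8 - 54 = 484 - 62 ≡ 9; y = λ·(8 - 9) - 21 ≡ 16. → (9, 16)

(9, 16)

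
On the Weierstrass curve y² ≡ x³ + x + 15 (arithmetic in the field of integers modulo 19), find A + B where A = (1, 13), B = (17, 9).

(1, 13) + (17, 9). λ = (9 - 13)/(17 - 1) ≡ 15/16 mod 19. 16⁻¹ ≡ 6 (mod 19), so λ ≡ 14.
  x = λ² - 1 - 17 = 196 - 18 ≡ 7; y = λ·(1 - 7) - 13 ≡ 17. → (7, 17)

(7, 17)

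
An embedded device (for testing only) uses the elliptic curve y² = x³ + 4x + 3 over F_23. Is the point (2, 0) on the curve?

y² = 0² ≡ 0; x³ + 4x + 3 = 19 ≡ 19 (mod 23). 0 ≠ 19.

no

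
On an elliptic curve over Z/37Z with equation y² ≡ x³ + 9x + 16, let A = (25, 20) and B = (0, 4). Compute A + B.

(22, 13)

(25, 20) + (0, 4). λ = (4 - 20)/(0 - 25) ≡ 21/12 mod 37. 12⁻¹ ≡ 34 (mod 37) since 12·34 = 408 ≡ 1, so λ ≡ 11.
  x = λ² - 25 - 0 = 121 - 25 ≡ 22; y = λ·(25 - 22) - 20 ≡ 13. → (22, 13)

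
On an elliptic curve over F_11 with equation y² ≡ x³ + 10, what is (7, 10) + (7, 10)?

(1, 0)

tangent at (7, 10): λ = (3·7² + 0)/(2·10) ≡ 4/9. 9⁻¹ ≡ 5 (mod 11) since 9·5 = 45 ≡ 1, so λ ≡ 4·5 ≡ 9.
  x = λ² - 7 - 7 = 81 - 14 ≡ 1; y = λ·(7 - 1) - 10 ≡ 0. → (1, 0)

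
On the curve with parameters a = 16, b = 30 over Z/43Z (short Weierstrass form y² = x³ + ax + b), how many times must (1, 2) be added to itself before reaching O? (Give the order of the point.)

2P: tangent at (1, 2): λ = (3·1² + 16)/(2·2) ≡ 19/4. 4⁻¹ ≡ 11 (mod 43) since 4·11 = 44 ≡ 1, so λ ≡ 19·11 ≡ 37.
  x = λ² - 1 - 1 = 1369 - 2 ≡ 34; y = λ·(1 - 34) - 2 ≡ 24. → (34, 24)
3P: (34, 24) + (1, 2). λ = (2 - 24)/(1 - 34) ≡ 21/10 mod 43. 10⁻¹ ≡ 13 (mod 43), so λ ≡ 15.
  x = λ² - 34 - 1 = 225 - 35 ≡ 18; y = λ·(34 - 18) - 24 ≡ 1. → (18, 1)
4P: (18, 1) + (1, 2). λ = (2 - 1)/(1 - 18) ≡ 1/26 mod 43. 26⁻¹ ≡ 5 (mod 43), so λ ≡ 5.
  x = λ² - 18 - 1 = 25 - 19 ≡ 6; y = λ·(18 - 6) - 1 ≡ 16. → (6, 16)
5P: (6, 16) + (1, 2). λ = (2 - 16)/(1 - 6) ≡ 29/38 mod 43. 38⁻¹ ≡ 17 (mod 43) since 38·17 = 646 ≡ 1, so λ ≡ 20.
  x = λ² - 6 - 1 = 400 - 7 ≡ 6; y = λ·(6 - 6) - 16 ≡ 27. → (6, 27)
6P: (6, 27) + (1, 2). λ = (2 - 27)/(1 - 6) ≡ 18/38 mod 43. 38⁻¹ ≡ 17 (mod 43) since 38·17 = 646 ≡ 1, so λ ≡ 5.
  x = λ² - 6 - 1 = 25 - 7 ≡ 18; y = λ·(6 - 18) - 27 ≡ 42. → (18, 42)
7P: (18, 42) + (1, 2). λ = (2 - 42)/(1 - 18) ≡ 3/26 mod 43. 26⁻¹ ≡ 5 (mod 43) since 26·5 = 130 ≡ 1, so λ ≡ 15.
  x = λ² - 18 - 1 = 225 - 19 ≡ 34; y = λ·(18 - 34) - 42 ≡ 19. → (34, 19)
8P: (34, 19) + (1, 2). λ = (2 - 19)/(1 - 34) ≡ 26/10 mod 43. 10⁻¹ ≡ 13 (mod 43) since 10·13 = 130 ≡ 1, so λ ≡ 37.
  x = λ² - 34 - 1 = 1369 - 35 ≡ 1; y = λ·(34 - 1) - 19 ≡ 41. → (1, 41)
9P: (1, 41) + (1, 2): same x and y₁ ≡ -y₂, so the sum is O.
9P = O, so the order is 9.

9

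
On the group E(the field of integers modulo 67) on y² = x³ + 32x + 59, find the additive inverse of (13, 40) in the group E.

(13, 27)

-(13, 40) = (13, -40 mod 67) = (13, 27).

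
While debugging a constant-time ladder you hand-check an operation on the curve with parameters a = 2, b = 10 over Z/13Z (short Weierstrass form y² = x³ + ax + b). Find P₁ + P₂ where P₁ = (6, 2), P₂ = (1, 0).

(6, 2) + (1, 0). λ = (0 - 2)/(1 - 6) ≡ 11/8 mod 13. 8⁻¹ ≡ 5 (mod 13) since 8·5 = 40 ≡ 1, so λ ≡ 3.
  x = λ² - 6 - 1 = 9 - 7 ≡ 2; y = λ·(6 - 2) - 2 ≡ 10. → (2, 10)

(2, 10)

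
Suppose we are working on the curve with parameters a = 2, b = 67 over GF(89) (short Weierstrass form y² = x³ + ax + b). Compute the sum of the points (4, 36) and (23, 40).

(83, 27)

(4, 36) + (23, 40). λ = (40 - 36)/(23 - 4) ≡ 4/19 mod 89. 19⁻¹ ≡ 75 (mod 89) since 19·75 = 1425 ≡ 1, so λ ≡ 33.
  x = λ² - 4 - 23 = 1089 - 27 ≡ 83; y = λ·(4 - 83) - 36 ≡ 27. → (83, 27)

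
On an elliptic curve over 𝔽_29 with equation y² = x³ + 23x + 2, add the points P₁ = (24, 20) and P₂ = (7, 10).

(24, 20) + (7, 10). λ = (10 - 20)/(7 - 24) ≡ 19/12 mod 29. 12⁻¹ ≡ 17 (mod 29) since 12·17 = 204 ≡ 1, so λ ≡ 4.
  x = λ² - 24 - 7 = 16 - 31 ≡ 14; y = λ·(24 - 14) - 20 ≡ 20. → (14, 20)

(14, 20)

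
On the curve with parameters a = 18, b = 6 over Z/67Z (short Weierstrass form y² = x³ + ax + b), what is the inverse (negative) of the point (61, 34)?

(61, 33)

-(61, 34) = (61, -34 mod 67) = (61, 33).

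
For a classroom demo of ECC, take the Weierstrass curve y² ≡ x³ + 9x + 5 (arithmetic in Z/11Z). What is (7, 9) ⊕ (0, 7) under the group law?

(7, 9) + (0, 7). λ = (7 - 9)/(0 - 7) ≡ 9/4 mod 11. 4⁻¹ ≡ 3 (mod 11), so λ ≡ 5.
  x = λ² - 7 - 0 = 25 - 7 ≡ 7; y = λ·(7 - 7) - 9 ≡ 2. → (7, 2)

(7, 2)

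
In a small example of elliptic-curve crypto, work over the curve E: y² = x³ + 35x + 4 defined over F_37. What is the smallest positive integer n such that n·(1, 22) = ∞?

4

2P: tangent at (1, 22): λ = (3·1² + 35)/(2·22) ≡ 1/7. 7⁻¹ ≡ 16 (mod 37), so λ ≡ 1·16 ≡ 16.
  x = λ² - 1 - 1 = 256 - 2 ≡ 32; y = λ·(1 - 32) - 22 ≡ 0. → (32, 0)
3P: (32, 0) + (1, 22). λ = (22 - 0)/(1 - 32) ≡ 22/6 mod 37. 6⁻¹ ≡ 31 (mod 37), so λ ≡ 16.
  x = λ² - 32 - 1 = 256 - 33 ≡ 1; y = λ·(32 - 1) - 0 ≡ 15. → (1, 15)
4P: (1, 15) + (1, 22): same x and y₁ ≡ -y₂, so the sum is ∞.
4P = ∞, so the order is 4.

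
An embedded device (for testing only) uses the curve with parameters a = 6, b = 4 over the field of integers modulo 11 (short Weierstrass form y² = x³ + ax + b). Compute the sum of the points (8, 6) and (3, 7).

(8, 6) + (3, 7). λ = (7 - 6)/(3 - 8) ≡ 1/6 mod 11. 6⁻¹ ≡ 2 (mod 11), so λ ≡ 2.
  x = λ² - 8 - 3 = 4 - 11 ≡ 4; y = λ·(8 - 4) - 6 ≡ 2. → (4, 2)

(4, 2)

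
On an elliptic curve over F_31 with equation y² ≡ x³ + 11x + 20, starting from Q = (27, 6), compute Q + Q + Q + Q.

Repeated addition: build up to 4Q.
2Q: tangent at (27, 6): λ = (3·27² + 11)/(2·6) ≡ 28/12. 12⁻¹ ≡ 13 (mod 31) since 12·13 = 156 ≡ 1, so λ ≡ 28·13 ≡ 23.
  x = λ² - 27 - 27 = 529 - 54 ≡ 10; y = λ·(27 - 10) - 6 ≡ 13. → (10, 13)
3Q: (10, 13) + (27, 6). λ = (6 - 13)/(27 - 10) ≡ 24/17 mod 31. 17⁻¹ ≡ 11 (mod 31), so λ ≡ 16.
  x = λ² - 10 - 27 = 256 - 37 ≡ 2; y = λ·(10 - 2) - 13 ≡ 22. → (2, 22)
4Q: (2, 22) + (27, 6). λ = (6 - 22)/(27 - 2) ≡ 15/25 mod 31. 25⁻¹ ≡ 5 (mod 31) since 25·5 = 125 ≡ 1, so λ ≡ 13.
  x = λ² - 2 - 27 = 169 - 29 ≡ 16; y = λ·(2 - 16) - 22 ≡ 13. → (16, 13)

(16, 13)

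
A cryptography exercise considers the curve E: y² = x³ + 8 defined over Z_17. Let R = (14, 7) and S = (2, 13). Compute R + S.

(14, 7) + (2, 13). λ = (13 - 7)/(2 - 14) ≡ 6/5 mod 17. 5⁻¹ ≡ 7 (mod 17) since 5·7 = 35 ≡ 1, so λ ≡ 8.
  x = λ² - 14 - 2 = 64 - 16 ≡ 14; y = λ·(14 - 14) - 7 ≡ 10. → (14, 10)

(14, 10)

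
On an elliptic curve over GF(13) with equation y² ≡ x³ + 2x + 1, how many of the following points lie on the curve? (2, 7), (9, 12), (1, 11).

(2, 7): 7² ≡ 10, rhs ≡ 0 → off.
(9, 12): 12² ≡ 1, rhs ≡ 7 → off.
(1, 11): 11² ≡ 4, rhs ≡ 4 → on.

1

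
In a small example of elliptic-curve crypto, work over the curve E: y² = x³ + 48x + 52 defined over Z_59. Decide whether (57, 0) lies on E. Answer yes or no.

no

y² = 0² ≡ 0; x³ + 48x + 52 = 187981 ≡ 7 (mod 59). 0 ≠ 7.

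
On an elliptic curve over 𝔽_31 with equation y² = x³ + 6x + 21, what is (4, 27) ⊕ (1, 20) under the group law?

(4, 27) + (1, 20). λ = (20 - 27)/(1 - 4) ≡ 24/28 mod 31. 28⁻¹ ≡ 10 (mod 31), so λ ≡ 23.
  x = λ² - 4 - 1 = 529 - 5 ≡ 28; y = λ·(4 - 28) - 27 ≡ 10. → (28, 10)

(28, 10)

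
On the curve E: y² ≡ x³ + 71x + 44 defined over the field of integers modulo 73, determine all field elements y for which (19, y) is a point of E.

x³ + 71x + 44 = 8252 ≡ 3 (mod 73).
Square roots of 3 mod 73: 21 and 52 (since 21² = 441 ≡ 3).

21, 52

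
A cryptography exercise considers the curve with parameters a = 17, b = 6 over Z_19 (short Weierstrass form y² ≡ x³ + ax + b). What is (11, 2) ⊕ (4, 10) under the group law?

(11, 2) + (4, 10). λ = (10 - 2)/(4 - 11) ≡ 8/12 mod 19. 12⁻¹ ≡ 8 (mod 19), so λ ≡ 7.
  x = λ² - 11 - 4 = 49 - 15 ≡ 15; y = λ·(11 - 15) - 2 ≡ 8. → (15, 8)

(15, 8)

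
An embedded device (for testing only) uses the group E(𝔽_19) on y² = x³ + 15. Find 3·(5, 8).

(11, 4)

Write P = (5, 8).
Repeated addition: build up to 3P.
2P: tangent at (5, 8): λ = (3·5² + 0)/(2·8) ≡ 18/16. 16⁻¹ ≡ 6 (mod 19) since 16·6 = 96 ≡ 1, so λ ≡ 18·6 ≡ 13.
  x = λ² - 5 - 5 = 169 - 10 ≡ 7; y = λ·(5 - 7) - 8 ≡ 4. → (7, 4)
3P: (7, 4) + (5, 8). λ = (8 - 4)/(5 - 7) ≡ 4/17 mod 19. 17⁻¹ ≡ 9 (mod 19), so λ ≡ 17.
  x = λ² - 7 - 5 = 289 - 12 ≡ 11; y = λ·(7 - 11) - 4 ≡ 4. → (11, 4)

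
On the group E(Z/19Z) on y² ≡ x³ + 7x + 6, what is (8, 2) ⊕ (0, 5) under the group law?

(15, 3)

(8, 2) + (0, 5). λ = (5 - 2)/(0 - 8) ≡ 3/11 mod 19. 11⁻¹ ≡ 7 (mod 19), so λ ≡ 2.
  x = λ² - 8 - 0 = 4 - 8 ≡ 15; y = λ·(8 - 15) - 2 ≡ 3. → (15, 3)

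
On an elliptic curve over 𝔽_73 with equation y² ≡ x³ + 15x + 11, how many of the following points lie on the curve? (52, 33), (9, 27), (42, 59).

(52, 33): 33² ≡ 67, rhs ≡ 71 → off.
(9, 27): 27² ≡ 72, rhs ≡ 72 → on.
(42, 59): 59² ≡ 50, rhs ≡ 50 → on.

2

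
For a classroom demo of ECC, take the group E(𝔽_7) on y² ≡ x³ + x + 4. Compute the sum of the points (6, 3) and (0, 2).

(6, 3) + (0, 2). λ = (2 - 3)/(0 - 6) ≡ 6/1 mod 7. 1⁻¹ ≡ 1 (mod 7) since 1·1 = 1 ≡ 1, so λ ≡ 6.
  x = λ² - 6 - 0 = 36 - 6 ≡ 2; y = λ·(6 - 2) - 3 ≡ 0. → (2, 0)

(2, 0)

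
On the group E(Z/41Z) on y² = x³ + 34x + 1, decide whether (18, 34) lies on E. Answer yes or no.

yes

y² = 34² ≡ 8; x³ + 34x + 1 = 6445 ≡ 8 (mod 41). 8 = 8.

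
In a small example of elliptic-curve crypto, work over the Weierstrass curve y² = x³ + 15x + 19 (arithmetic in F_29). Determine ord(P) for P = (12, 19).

2P: tangent at (12, 19): λ = (3·12² + 15)/(2·19) ≡ 12/9. 9⁻¹ ≡ 13 (mod 29), so λ ≡ 12·13 ≡ 11.
  x = λ² - 12 - 12 = 121 - 24 ≡ 10; y = λ·(12 - 10) - 19 ≡ 3. → (10, 3)
3P: (10, 3) + (12, 19). λ = (19 - 3)/(12 - 10) ≡ 16/2 mod 29. 2⁻¹ ≡ 15 (mod 29), so λ ≡ 8.
  x = λ² - 10 - 12 = 64 - 22 ≡ 13; y = λ·(10 - 13) - 3 ≡ 2. → (13, 2)
4P: (13, 2) + (12, 19). λ = (19 - 2)/(12 - 13) ≡ 17/28 mod 29. 28⁻¹ ≡ 28 (mod 29), so λ ≡ 12.
  x = λ² - 13 - 12 = 144 - 25 ≡ 3; y = λ·(13 - 3) - 2 ≡ 2. → (3, 2)
5P: (3, 2) + (12, 19). λ = (19 - 2)/(12 - 3) ≡ 17/9 mod 29. 9⁻¹ ≡ 13 (mod 29), so λ ≡ 18.
  x = λ² - 3 - 12 = 324 - 15 ≡ 19; y = λ·(3 - 19) - 2 ≡ 0. → (19, 0)
6P: (19, 0) + (12, 19). λ = (19 - 0)/(12 - 19) ≡ 19/22 mod 29. 22⁻¹ ≡ 4 (mod 29) since 22·4 = 88 ≡ 1, so λ ≡ 18.
  x = λ² - 19 - 12 = 324 - 31 ≡ 3; y = λ·(19 - 3) - 0 ≡ 27. → (3, 27)
7P: (3, 27) + (12, 19). λ = (19 - 27)/(12 - 3) ≡ 21/9 mod 29. 9⁻¹ ≡ 13 (mod 29) since 9·13 = 117 ≡ 1, so λ ≡ 12.
  x = λ² - 3 - 12 = 144 - 15 ≡ 13; y = λ·(3 - 13) - 27 ≡ 27. → (13, 27)
8P: (13, 27) + (12, 19). λ = (19 - 27)/(12 - 13) ≡ 21/28 mod 29. 28⁻¹ ≡ 28 (mod 29), so λ ≡ 8.
  x = λ² - 13 - 12 = 64 - 25 ≡ 10; y = λ·(13 - 10) - 27 ≡ 26. → (10, 26)
9P: (10, 26) + (12, 19). λ = (19 - 26)/(12 - 10) ≡ 22/2 mod 29. 2⁻¹ ≡ 15 (mod 29), so λ ≡ 11.
  x = λ² - 10 - 12 = 121 - 22 ≡ 12; y = λ·(10 - 12) - 26 ≡ 10. → (12, 10)
10P: (12, 10) + (12, 19): same x and y₁ ≡ -y₂, so the sum is the point at infinity.
10P = the point at infinity, so the order is 10.

10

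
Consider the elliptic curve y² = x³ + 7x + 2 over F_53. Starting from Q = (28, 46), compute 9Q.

(33, 36)

Double-and-add on 9 = (1001)₂. Start with Q = (28, 46) for the leading 1-bit.
double: tangent at (28, 46): λ = (3·28² + 7)/(2·46) ≡ 27/39. 39⁻¹ ≡ 34 (mod 53), so λ ≡ 27·34 ≡ 17.
  x = λ² - 28 - 28 = 289 - 56 ≡ 21; y = λ·(28 - 21) - 46 ≡ 20. → (21, 20)
double: tangent at (21, 20): λ = (3·21² + 7)/(2·20) ≡ 5/40. 40⁻¹ ≡ 4 (mod 53), so λ ≡ 5·4 ≡ 20.
  x = λ² - 21 - 21 = 400 - 42 ≡ 40; y = λ·(21 - 40) - 20 ≡ 24. → (40, 24)
double: tangent at (40, 24): λ = (3·40² + 7)/(2·24) ≡ 37/48. 48⁻¹ ≡ 21 (mod 53), so λ ≡ 37·21 ≡ 35.
  x = λ² - 40 - 40 = 1225 - 80 ≡ 32; y = λ·(40 - 32) - 24 ≡ 44. → (32, 44)
add Q: (32, 44) + (28, 46). λ = (46 - 44)/(28 - 32) ≡ 2/49 mod 53. 49⁻¹ ≡ 13 (mod 53) since 49·13 = 637 ≡ 1, so λ ≡ 26.
  x = λ² - 32 - 28 = 676 - 60 ≡ 33; y = λ·(32 - 33) - 44 ≡ 36. → (33, 36)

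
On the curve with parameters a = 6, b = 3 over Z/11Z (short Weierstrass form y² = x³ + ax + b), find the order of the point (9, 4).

5

2P: tangent at (9, 4): λ = (3·9² + 6)/(2·4) ≡ 7/8. 8⁻¹ ≡ 7 (mod 11) since 8·7 = 56 ≡ 1, so λ ≡ 7·7 ≡ 5.
  x = λ² - 9 - 9 = 25 - 18 ≡ 7; y = λ·(9 - 7) - 4 ≡ 6. → (7, 6)
3P: (7, 6) + (9, 4). λ = (4 - 6)/(9 - 7) ≡ 9/2 mod 11. 2⁻¹ ≡ 6 (mod 11) since 2·6 = 12 ≡ 1, so λ ≡ 10.
  x = λ² - 7 - 9 = 100 - 16 ≡ 7; y = λ·(7 - 7) - 6 ≡ 5. → (7, 5)
4P: (7, 5) + (9, 4). λ = (4 - 5)/(9 - 7) ≡ 10/2 mod 11. 2⁻¹ ≡ 6 (mod 11) since 2·6 = 12 ≡ 1, so λ ≡ 5.
  x = λ² - 7 - 9 = 25 - 16 ≡ 9; y = λ·(7 - 9) - 5 ≡ 7. → (9, 7)
5P: (9, 7) + (9, 4): same x and y₁ ≡ -y₂, so the sum is the point at infinity.
5P = the point at infinity, so the order is 5.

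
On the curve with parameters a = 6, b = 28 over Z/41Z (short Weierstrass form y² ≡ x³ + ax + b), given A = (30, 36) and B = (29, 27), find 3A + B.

O

First 3A:
Repeated addition: build up to 3A.
2A: tangent at (30, 36): λ = (3·30² + 6)/(2·36) ≡ 0/31. 31⁻¹ ≡ 4 (mod 41), so λ ≡ 0·4 ≡ 0.
  x = λ² - 30 - 30 = 0 - 60 ≡ 22; y = λ·(30 - 22) - 36 ≡ 5. → (22, 5)
3A: (22, 5) + (30, 36). λ = (36 - 5)/(30 - 22) ≡ 31/8 mod 41. 8⁻¹ ≡ 36 (mod 41), so λ ≡ 9.
  x = λ² - 22 - 30 = 81 - 52 ≡ 29; y = λ·(22 - 29) - 5 ≡ 14. → (29, 14)
3A = (29, 14).
Finally 3A + B:
(29, 14) + (29, 27): same x and y₁ ≡ -y₂, so the sum is the point at infinity.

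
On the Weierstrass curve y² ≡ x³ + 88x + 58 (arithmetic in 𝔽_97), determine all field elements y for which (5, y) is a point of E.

x³ + 88x + 58 = 623 ≡ 41 (mod 97).
41 is a non-residue mod 97; no y exists.

none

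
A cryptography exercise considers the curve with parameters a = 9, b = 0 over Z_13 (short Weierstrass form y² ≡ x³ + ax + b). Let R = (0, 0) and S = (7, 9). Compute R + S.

(0, 0) + (7, 9). λ = (9 - 0)/(7 - 0) ≡ 9/7 mod 13. 7⁻¹ ≡ 2 (mod 13), so λ ≡ 5.
  x = λ² - 0 - 7 = 25 - 7 ≡ 5; y = λ·(0 - 5) - 0 ≡ 1. → (5, 1)

(5, 1)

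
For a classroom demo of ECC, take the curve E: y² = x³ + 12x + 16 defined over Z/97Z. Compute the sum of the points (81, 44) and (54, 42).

(94, 70)

(81, 44) + (54, 42). λ = (42 - 44)/(54 - 81) ≡ 95/70 mod 97. 70⁻¹ ≡ 79 (mod 97), so λ ≡ 36.
  x = λ² - 81 - 54 = 1296 - 135 ≡ 94; y = λ·(81 - 94) - 44 ≡ 70. → (94, 70)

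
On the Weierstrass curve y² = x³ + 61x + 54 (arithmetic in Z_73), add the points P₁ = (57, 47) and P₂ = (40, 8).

(53, 18)

(57, 47) + (40, 8). λ = (8 - 47)/(40 - 57) ≡ 34/56 mod 73. 56⁻¹ ≡ 30 (mod 73), so λ ≡ 71.
  x = λ² - 57 - 40 = 5041 - 97 ≡ 53; y = λ·(57 - 53) - 47 ≡ 18. → (53, 18)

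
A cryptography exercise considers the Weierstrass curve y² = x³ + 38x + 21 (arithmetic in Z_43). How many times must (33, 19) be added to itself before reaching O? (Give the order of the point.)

9

2P: tangent at (33, 19): λ = (3·33² + 38)/(2·19) ≡ 37/38. 38⁻¹ ≡ 17 (mod 43), so λ ≡ 37·17 ≡ 27.
  x = λ² - 33 - 33 = 729 - 66 ≡ 18; y = λ·(33 - 18) - 19 ≡ 42. → (18, 42)
3P: (18, 42) + (33, 19). λ = (19 - 42)/(33 - 18) ≡ 20/15 mod 43. 15⁻¹ ≡ 23 (mod 43), so λ ≡ 30.
  x = λ² - 18 - 33 = 900 - 51 ≡ 32; y = λ·(18 - 32) - 42 ≡ 11. → (32, 11)
4P: (32, 11) + (33, 19). λ = (19 - 11)/(33 - 32) ≡ 8/1 mod 43. 1⁻¹ ≡ 1 (mod 43) since 1·1 = 1 ≡ 1, so λ ≡ 8.
  x = λ² - 32 - 33 = 64 - 65 ≡ 42; y = λ·(32 - 42) - 11 ≡ 38. → (42, 38)
5P: (42, 38) + (33, 19). λ = (19 - 38)/(33 - 42) ≡ 24/34 mod 43. 34⁻¹ ≡ 19 (mod 43), so λ ≡ 26.
  x = λ² - 42 - 33 = 676 - 75 ≡ 42; y = λ·(42 - 42) - 38 ≡ 5. → (42, 5)
6P: (42, 5) + (33, 19). λ = (19 - 5)/(33 - 42) ≡ 14/34 mod 43. 34⁻¹ ≡ 19 (mod 43), so λ ≡ 8.
  x = λ² - 42 - 33 = 64 - 75 ≡ 32; y = λ·(42 - 32) - 5 ≡ 32. → (32, 32)
7P: (32, 32) + (33, 19). λ = (19 - 32)/(33 - 32) ≡ 30/1 mod 43. 1⁻¹ ≡ 1 (mod 43) since 1·1 = 1 ≡ 1, so λ ≡ 30.
  x = λ² - 32 - 33 = 900 - 65 ≡ 18; y = λ·(32 - 18) - 32 ≡ 1. → (18, 1)
8P: (18, 1) + (33, 19). λ = (19 - 1)/(33 - 18) ≡ 18/15 mod 43. 15⁻¹ ≡ 23 (mod 43) since 15·23 = 345 ≡ 1, so λ ≡ 27.
  x = λ² - 18 - 33 = 729 - 51 ≡ 33; y = λ·(18 - 33) - 1 ≡ 24. → (33, 24)
9P: (33, 24) + (33, 19): same x and y₁ ≡ -y₂, so the sum is O.
9P = O, so the order is 9.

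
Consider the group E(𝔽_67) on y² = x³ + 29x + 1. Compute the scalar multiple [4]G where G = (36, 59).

(51, 8)

Repeated addition: build up to 4G.
2G: tangent at (36, 59): λ = (3·36² + 29)/(2·59) ≡ 31/51. 51⁻¹ ≡ 46 (mod 67), so λ ≡ 31·46 ≡ 19.
  x = λ² - 36 - 36 = 361 - 72 ≡ 21; y = λ·(36 - 21) - 59 ≡ 25. → (21, 25)
3G: (21, 25) + (36, 59). λ = (59 - 25)/(36 - 21) ≡ 34/15 mod 67. 15⁻¹ ≡ 9 (mod 67), so λ ≡ 38.
  x = λ² - 21 - 36 = 1444 - 57 ≡ 47; y = λ·(21 - 47) - 25 ≡ 59. → (47, 59)
4G: (47, 59) + (36, 59). λ = (59 - 59)/(36 - 47) ≡ 0/56 mod 67. 56⁻¹ ≡ 6 (mod 67), so λ ≡ 0.
  x = λ² - 47 - 36 = 0 - 83 ≡ 51; y = λ·(47 - 51) - 59 ≡ 8. → (51, 8)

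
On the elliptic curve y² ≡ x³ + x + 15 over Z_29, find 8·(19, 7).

(18, 6)

Write Q = (19, 7).
Repeated addition: build up to 8Q.
2Q: tangent at (19, 7): λ = (3·19² + 1)/(2·7) ≡ 11/14. 14⁻¹ ≡ 27 (mod 29), so λ ≡ 11·27 ≡ 7.
  x = λ² - 19 - 19 = 49 - 38 ≡ 11; y = λ·(19 - 11) - 7 ≡ 20. → (11, 20)
3Q: (11, 20) + (19, 7). λ = (7 - 20)/(19 - 11) ≡ 16/8 mod 29. 8⁻¹ ≡ 11 (mod 29) since 8·11 = 88 ≡ 1, so λ ≡ 2.
  x = λ² - 11 - 19 = 4 - 30 ≡ 3; y = λ·(11 - 3) - 20 ≡ 25. → (3, 25)
4Q: (3, 25) + (19, 7). λ = (7 - 25)/(19 - 3) ≡ 11/16 mod 29. 16⁻¹ ≡ 20 (mod 29), so λ ≡ 17.
  x = λ² - 3 - 19 = 289 - 22 ≡ 6; y = λ·(3 - 6) - 25 ≡ 11. → (6, 11)
5Q: (6, 11) + (19, 7). λ = (7 - 11)/(19 - 6) ≡ 25/13 mod 29. 13⁻¹ ≡ 9 (mod 29), so λ ≡ 22.
  x = λ² - 6 - 19 = 484 - 25 ≡ 24; y = λ·(6 - 24) - 11 ≡ 28. → (24, 28)
6Q: (24, 28) + (19, 7). λ = (7 - 28)/(19 - 24) ≡ 8/24 mod 29. 24⁻¹ ≡ 23 (mod 29) since 24·23 = 552 ≡ 1, so λ ≡ 10.
  x = λ² - 24 - 19 = 100 - 43 ≡ 28; y = λ·(24 - 28) - 28 ≡ 19. → (28, 19)
7Q: (28, 19) + (19, 7). λ = (7 - 19)/(19 - 28) ≡ 17/20 mod 29. 20⁻¹ ≡ 16 (mod 29) since 20·16 = 320 ≡ 1, so λ ≡ 11.
  x = λ² - 28 - 19 = 121 - 47 ≡ 16; y = λ·(28 - 16) - 19 ≡ 26. → (16, 26)
8Q: (16, 26) + (19, 7). λ = (7 - 26)/(19 - 16) ≡ 10/3 mod 29. 3⁻¹ ≡ 10 (mod 29), so λ ≡ 13.
  x = λ² - 16 - 19 = 169 - 35 ≡ 18; y = λ·(16 - 18) - 26 ≡ 6. → (18, 6)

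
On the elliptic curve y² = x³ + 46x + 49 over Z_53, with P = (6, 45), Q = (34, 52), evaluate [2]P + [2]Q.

(50, 19)

First 2P:
Repeated addition: build up to 2P.
2P: tangent at (6, 45): λ = (3·6² + 46)/(2·45) ≡ 48/37. 37⁻¹ ≡ 43 (mod 53), so λ ≡ 48·43 ≡ 50.
  x = λ² - 6 - 6 = 2500 - 12 ≡ 50; y = λ·(6 - 50) - 45 ≡ 34. → (50, 34)
2P = (50, 34).
Next 2Q:
Repeated addition: build up to 2Q.
2Q: tangent at (34, 52): λ = (3·34² + 46)/(2·52) ≡ 16/51. 51⁻¹ ≡ 26 (mod 53) since 51·26 = 1326 ≡ 1, so λ ≡ 16·26 ≡ 45.
  x = λ² - 34 - 34 = 2025 - 68 ≡ 49; y = λ·(34 - 49) - 52 ≡ 15. → (49, 15)
2Q = (49, 15).
Finally 2P + 2Q:
(50, 34) + (49, 15). λ = (15 - 34)/(49 - 50) ≡ 34/52 mod 53. 52⁻¹ ≡ 52 (mod 53), so λ ≡ 19.
  x = λ² - 50 - 49 = 361 - 99 ≡ 50; y = λ·(50 - 50) - 34 ≡ 19. → (50, 19)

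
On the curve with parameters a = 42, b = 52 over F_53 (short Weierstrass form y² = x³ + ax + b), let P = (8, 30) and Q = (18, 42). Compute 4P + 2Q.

(35, 47)

First 4P:
Repeated addition: build up to 4P.
2P: tangent at (8, 30): λ = (3·8² + 42)/(2·30) ≡ 22/7. 7⁻¹ ≡ 38 (mod 53), so λ ≡ 22·38 ≡ 41.
  x = λ² - 8 - 8 = 1681 - 16 ≡ 22; y = λ·(8 - 22) - 30 ≡ 32. → (22, 32)
3P: (22, 32) + (8, 30). λ = (30 - 32)/(8 - 22) ≡ 51/39 mod 53. 39⁻¹ ≡ 34 (mod 53), so λ ≡ 38.
  x = λ² - 22 - 8 = 1444 - 30 ≡ 36; y = λ·(22 - 36) - 32 ≡ 19. → (36, 19)
4P: (36, 19) + (8, 30). λ = (30 - 19)/(8 - 36) ≡ 11/25 mod 53. 25⁻¹ ≡ 17 (mod 53), so λ ≡ 28.
  x = λ² - 36 - 8 = 784 - 44 ≡ 51; y = λ·(36 - 51) - 19 ≡ 38. → (51, 38)
4P = (51, 38).
Next 2Q:
Repeated addition: build up to 2Q.
2Q: tangent at (18, 42): λ = (3·18² + 42)/(2·42) ≡ 7/31. 31⁻¹ ≡ 12 (mod 53) since 31·12 = 372 ≡ 1, so λ ≡ 7·12 ≡ 31.
  x = λ² - 18 - 18 = 961 - 36 ≡ 24; y = λ·(18 - 24) - 42 ≡ 37. → (24, 37)
2Q = (24, 37).
Finally 4P + 2Q:
(51, 38) + (24, 37). λ = (37 - 38)/(24 - 51) ≡ 52/26 mod 53. 26⁻¹ ≡ 51 (mod 53) since 26·51 = 1326 ≡ 1, so λ ≡ 2.
  x = λ² - 51 - 24 = 4 - 75 ≡ 35; y = λ·(51 - 35) - 38 ≡ 47. → (35, 47)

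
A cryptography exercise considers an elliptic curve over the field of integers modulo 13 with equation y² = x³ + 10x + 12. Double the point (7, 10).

(3, 11)

tangent at (7, 10): λ = (3·7² + 10)/(2·10) ≡ 1/7. 7⁻¹ ≡ 2 (mod 13), so λ ≡ 1·2 ≡ 2.
  x = λ² - 7 - 7 = 4 - 14 ≡ 3; y = λ·(7 - 3) - 10 ≡ 11. → (3, 11)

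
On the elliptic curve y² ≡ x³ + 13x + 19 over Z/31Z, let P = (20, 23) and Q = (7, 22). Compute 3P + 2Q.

First 3P:
Repeated addition: build up to 3P.
2P: tangent at (20, 23): λ = (3·20² + 13)/(2·23) ≡ 4/15. 15⁻¹ ≡ 29 (mod 31) since 15·29 = 435 ≡ 1, so λ ≡ 4·29 ≡ 23.
  x = λ² - 20 - 20 = 529 - 40 ≡ 24; y = λ·(20 - 24) - 23 ≡ 9. → (24, 9)
3P: (24, 9) + (20, 23). λ = (23 - 9)/(20 - 24) ≡ 14/27 mod 31. 27⁻¹ ≡ 23 (mod 31) since 27·23 = 621 ≡ 1, so λ ≡ 12.
  x = λ² - 24 - 20 = 144 - 44 ≡ 7; y = λ·(24 - 7) - 9 ≡ 9. → (7, 9)
3P = (7, 9).
Next 2Q:
Repeated addition: build up to 2Q.
2Q: tangent at (7, 22): λ = (3·7² + 13)/(2·22) ≡ 5/13. 13⁻¹ ≡ 12 (mod 31), so λ ≡ 5·12 ≡ 29.
  x = λ² - 7 - 7 = 841 - 14 ≡ 21; y = λ·(7 - 21) - 22 ≡ 6. → (21, 6)
2Q = (21, 6).
Finally 3P + 2Q:
(7, 9) + (21, 6). λ = (6 - 9)/(21 - 7) ≡ 28/14 mod 31. 14⁻¹ ≡ 20 (mod 31) since 14·20 = 280 ≡ 1, so λ ≡ 2.
  x = λ² - 7 - 21 = 4 - 28 ≡ 7; y = λ·(7 - 7) - 9 ≡ 22. → (7, 22)

(7, 22)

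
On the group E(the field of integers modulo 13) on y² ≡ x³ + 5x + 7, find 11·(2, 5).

Write G = (2, 5).
Double-and-add on 11 = (1011)₂. Start with G = (2, 5) for the leading 1-bit.
double: tangent at (2, 5): λ = (3·2² + 5)/(2·5) ≡ 4/10. 10⁻¹ ≡ 4 (mod 13), so λ ≡ 4·4 ≡ 3.
  x = λ² - 2 - 2 = 9 - 4 ≡ 5; y = λ·(2 - 5) - 5 ≡ 12. → (5, 12)
double: tangent at (5, 12): λ = (3·5² + 5)/(2·12) ≡ 2/11. 11⁻¹ ≡ 6 (mod 13) since 11·6 = 66 ≡ 1, so λ ≡ 2·6 ≡ 12.
  x = λ² - 5 - 5 = 144 - 10 ≡ 4; y = λ·(5 - 4) - 12 ≡ 0. → (4, 0)
add G: (4, 0) + (2, 5). λ = (5 - 0)/(2 - 4) ≡ 5/11 mod 13. 11⁻¹ ≡ 6 (mod 13) since 11·6 = 66 ≡ 1, so λ ≡ 4.
  x = λ² - 4 - 2 = 16 - 6 ≡ 10; y = λ·(4 - 10) - 0 ≡ 2. → (10, 2)
double: tangent at (10, 2): λ = (3·10² + 5)/(2·2) ≡ 6/4. 4⁻¹ ≡ 10 (mod 13) since 4·10 = 40 ≡ 1, so λ ≡ 6·10 ≡ 8.
  x = λ² - 10 - 10 = 64 - 20 ≡ 5; y = λ·(10 - 5) - 2 ≡ 12. → (5, 12)
add G: (5, 12) + (2, 5). λ = (5 - 12)/(2 - 5) ≡ 6/10 mod 13. 10⁻¹ ≡ 4 (mod 13) since 10·4 = 40 ≡ 1, so λ ≡ 11.
  x = λ² - 5 - 2 = 121 - 7 ≡ 10; y = λ·(5 - 10) - 12 ≡ 11. → (10, 11)

(10, 11)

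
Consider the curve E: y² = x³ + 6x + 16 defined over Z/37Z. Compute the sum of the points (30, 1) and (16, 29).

(30, 1) + (16, 29). λ = (29 - 1)/(16 - 30) ≡ 28/23 mod 37. 23⁻¹ ≡ 29 (mod 37), so λ ≡ 35.
  x = λ² - 30 - 16 = 1225 - 46 ≡ 32; y = λ·(30 - 32) - 1 ≡ 3. → (32, 3)

(32, 3)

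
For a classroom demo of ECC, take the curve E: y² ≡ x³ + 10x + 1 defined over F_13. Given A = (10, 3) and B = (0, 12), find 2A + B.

(1, 8)

First 2A:
Repeated addition: build up to 2A.
2A: tangent at (10, 3): λ = (3·10² + 10)/(2·3) ≡ 11/6. 6⁻¹ ≡ 11 (mod 13), so λ ≡ 11·11 ≡ 4.
  x = λ² - 10 - 10 = 16 - 20 ≡ 9; y = λ·(10 - 9) - 3 ≡ 1. → (9, 1)
2A = (9, 1).
Finally 2A + B:
(9, 1) + (0, 12). λ = (12 - 1)/(0 - 9) ≡ 11/4 mod 13. 4⁻¹ ≡ 10 (mod 13) since 4·10 = 40 ≡ 1, so λ ≡ 6.
  x = λ² - 9 - 0 = 36 - 9 ≡ 1; y = λ·(9 - 1) - 1 ≡ 8. → (1, 8)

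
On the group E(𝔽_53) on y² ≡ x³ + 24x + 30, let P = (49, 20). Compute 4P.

Repeated addition: build up to 4P.
2P: tangent at (49, 20): λ = (3·49² + 24)/(2·20) ≡ 19/40. 40⁻¹ ≡ 4 (mod 53), so λ ≡ 19·4 ≡ 23.
  x = λ² - 49 - 49 = 529 - 98 ≡ 7; y = λ·(49 - 7) - 20 ≡ 45. → (7, 45)
3P: (7, 45) + (49, 20). λ = (20 - 45)/(49 - 7) ≡ 28/42 mod 53. 42⁻¹ ≡ 24 (mod 53), so λ ≡ 36.
  x = λ² - 7 - 49 = 1296 - 56 ≡ 21; y = λ·(7 - 21) - 45 ≡ 34. → (21, 34)
4P: (21, 34) + (49, 20). λ = (20 - 34)/(49 - 21) ≡ 39/28 mod 53. 28⁻¹ ≡ 36 (mod 53), so λ ≡ 26.
  x = λ² - 21 - 49 = 676 - 70 ≡ 23; y = λ·(21 - 23) - 34 ≡ 20. → (23, 20)

(23, 20)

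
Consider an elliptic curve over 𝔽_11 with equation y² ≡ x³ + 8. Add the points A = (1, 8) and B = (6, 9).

(1, 8) + (6, 9). λ = (9 - 8)/(6 - 1) ≡ 1/5 mod 11. 5⁻¹ ≡ 9 (mod 11) since 5·9 = 45 ≡ 1, so λ ≡ 9.
  x = λ² - 1 - 6 = 81 - 7 ≡ 8; y = λ·(1 - 8) - 8 ≡ 6. → (8, 6)

(8, 6)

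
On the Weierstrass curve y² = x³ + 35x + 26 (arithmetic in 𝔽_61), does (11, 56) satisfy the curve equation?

y² = 56² ≡ 25; x³ + 35x + 26 = 1742 ≡ 34 (mod 61). 25 ≠ 34.

no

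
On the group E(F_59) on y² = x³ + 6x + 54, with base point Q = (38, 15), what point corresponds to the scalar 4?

Repeated addition: build up to 4Q.
2Q: tangent at (38, 15): λ = (3·38² + 6)/(2·15) ≡ 31/30. 30⁻¹ ≡ 2 (mod 59), so λ ≡ 31·2 ≡ 3.
  x = λ² - 38 - 38 = 9 - 76 ≡ 51; y = λ·(38 - 51) - 15 ≡ 5. → (51, 5)
3Q: (51, 5) + (38, 15). λ = (15 - 5)/(38 - 51) ≡ 10/46 mod 59. 46⁻¹ ≡ 9 (mod 59) since 46·9 = 414 ≡ 1, so λ ≡ 31.
  x = λ² - 51 - 38 = 961 - 89 ≡ 46; y = λ·(51 - 46) - 5 ≡ 32. → (46, 32)
4Q: (46, 32) + (38, 15). λ = (15 - 32)/(38 - 46) ≡ 42/51 mod 59. 51⁻¹ ≡ 22 (mod 59) since 51·22 = 1122 ≡ 1, so λ ≡ 39.
  x = λ² - 46 - 38 = 1521 - 84 ≡ 21; y = λ·(46 - 21) - 32 ≡ 58. → (21, 58)

(21, 58)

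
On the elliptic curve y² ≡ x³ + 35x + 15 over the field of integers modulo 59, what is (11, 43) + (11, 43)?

(14, 57)

tangent at (11, 43): λ = (3·11² + 35)/(2·43) ≡ 44/27. 27⁻¹ ≡ 35 (mod 59), so λ ≡ 44·35 ≡ 6.
  x = λ² - 11 - 11 = 36 - 22 ≡ 14; y = λ·(11 - 14) - 43 ≡ 57. → (14, 57)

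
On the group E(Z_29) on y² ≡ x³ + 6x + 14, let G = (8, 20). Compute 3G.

(23, 20)

Repeated addition: build up to 3G.
2G: tangent at (8, 20): λ = (3·8² + 6)/(2·20) ≡ 24/11. 11⁻¹ ≡ 8 (mod 29), so λ ≡ 24·8 ≡ 18.
  x = λ² - 8 - 8 = 324 - 16 ≡ 18; y = λ·(8 - 18) - 20 ≡ 3. → (18, 3)
3G: (18, 3) + (8, 20). λ = (20 - 3)/(8 - 18) ≡ 17/19 mod 29. 19⁻¹ ≡ 26 (mod 29) since 19·26 = 494 ≡ 1, so λ ≡ 7.
  x = λ² - 18 - 8 = 49 - 26 ≡ 23; y = λ·(18 - 23) - 3 ≡ 20. → (23, 20)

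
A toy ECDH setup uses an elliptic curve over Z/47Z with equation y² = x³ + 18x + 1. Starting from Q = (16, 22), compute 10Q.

(43, 10)

Repeated addition: build up to 10Q.
2Q: tangent at (16, 22): λ = (3·16² + 18)/(2·22) ≡ 34/44. 44⁻¹ ≡ 31 (mod 47), so λ ≡ 34·31 ≡ 20.
  x = λ² - 16 - 16 = 400 - 32 ≡ 39; y = λ·(16 - 39) - 22 ≡ 35. → (39, 35)
3Q: (39, 35) + (16, 22). λ = (22 - 35)/(16 - 39) ≡ 34/24 mod 47. 24⁻¹ ≡ 2 (mod 47), so λ ≡ 21.
  x = λ² - 39 - 16 = 441 - 55 ≡ 10; y = λ·(39 - 10) - 35 ≡ 10. → (10, 10)
4Q: (10, 10) + (16, 22). λ = (22 - 10)/(16 - 10) ≡ 12/6 mod 47. 6⁻¹ ≡ 8 (mod 47), so λ ≡ 2.
  x = λ² - 10 - 16 = 4 - 26 ≡ 25; y = λ·(10 - 25) - 10 ≡ 7. → (25, 7)
5Q: (25, 7) + (16, 22). λ = (22 - 7)/(16 - 25) ≡ 15/38 mod 47. 38⁻¹ ≡ 26 (mod 47), so λ ≡ 14.
  x = λ² - 25 - 16 = 196 - 41 ≡ 14; y = λ·(25 - 14) - 7 ≡ 6. → (14, 6)
6Q: (14, 6) + (16, 22). λ = (22 - 6)/(16 - 14) ≡ 16/2 mod 47. 2⁻¹ ≡ 24 (mod 47), so λ ≡ 8.
  x = λ² - 14 - 16 = 64 - 30 ≡ 34; y = λ·(14 - 34) - 6 ≡ 22. → (34, 22)
7Q: (34, 22) + (16, 22). λ = (22 - 22)/(16 - 34) ≡ 0/29 mod 47. 29⁻¹ ≡ 13 (mod 47) since 29·13 = 377 ≡ 1, so λ ≡ 0.
  x = λ² - 34 - 16 = 0 - 50 ≡ 44; y = λ·(34 - 44) - 22 ≡ 25. → (44, 25)
8Q: (44, 25) + (16, 22). λ = (22 - 25)/(16 - 44) ≡ 44/19 mod 47. 19⁻¹ ≡ 5 (mod 47), so λ ≡ 32.
  x = λ² - 44 - 16 = 1024 - 60 ≡ 24; y = λ·(44 - 24) - 25 ≡ 4. → (24, 4)
9Q: (24, 4) + (16, 22). λ = (22 - 4)/(16 - 24) ≡ 18/39 mod 47. 39⁻¹ ≡ 41 (mod 47), so λ ≡ 33.
  x = λ² - 24 - 16 = 1089 - 40 ≡ 15; y = λ·(24 - 15) - 4 ≡ 11. → (15, 11)
10Q: (15, 11) + (16, 22). λ = (22 - 11)/(16 - 15) ≡ 11/1 mod 47. 1⁻¹ ≡ 1 (mod 47) since 1·1 = 1 ≡ 1, so λ ≡ 11.
  x = λ² - 15 - 16 = 121 - 31 ≡ 43; y = λ·(15 - 43) - 11 ≡ 10. → (43, 10)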